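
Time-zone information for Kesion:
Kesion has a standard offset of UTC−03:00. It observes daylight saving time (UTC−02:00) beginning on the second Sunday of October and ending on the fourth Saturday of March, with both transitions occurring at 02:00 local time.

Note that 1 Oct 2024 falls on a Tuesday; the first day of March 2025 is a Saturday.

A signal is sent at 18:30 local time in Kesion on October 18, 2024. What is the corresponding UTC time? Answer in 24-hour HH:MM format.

20:30

1 October 2024 is a Tuesday, so the first Sunday is October 6 and the second is October 13.
1 March 2025 is a Saturday, so the first Saturday is March 1 and the fourth is March 22.
October 18, 2024 lies within the daylight-saving period (13 October 2024 – 22 March 2025), so Kesion is on daylight time, UTC−02:00.
18:30 local + 2h = 20:30 UTC.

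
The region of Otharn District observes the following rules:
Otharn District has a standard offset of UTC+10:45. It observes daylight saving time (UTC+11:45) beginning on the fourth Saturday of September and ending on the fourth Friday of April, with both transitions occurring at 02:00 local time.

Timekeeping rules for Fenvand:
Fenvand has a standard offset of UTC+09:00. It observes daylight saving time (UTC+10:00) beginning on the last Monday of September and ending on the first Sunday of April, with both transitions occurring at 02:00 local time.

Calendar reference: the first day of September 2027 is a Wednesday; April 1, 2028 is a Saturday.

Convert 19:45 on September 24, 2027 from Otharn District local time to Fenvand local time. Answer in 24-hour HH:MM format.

1 September 2027 is a Wednesday, so the first Saturday is September 4 and the fourth is September 25.
1 April 2028 is a Saturday, so the first Friday is April 7 and the fourth is April 28.
September 24, 2027 is outside the daylight-saving period (25 September 2027 – 28 April 2028), so Otharn District is on standard time, UTC+10:45.
19:45 Otharn District − 10h45m = 09:00 UTC.
1 September 2027 is a Wednesday, so Mondays fall on 6, 13, 20, 27; the last is September 27.
1 April 2028 is a Saturday, so the first Sunday is April 2.
At the standard offset (UTC+09:00), 09:00 UTC + 9h = 18:00 Fenvand standard time.
Daylight saving runs 27 September 2027 – 2 April 2028; the standard-time date in Fenvand, September 24, 2027, is outside that window, so Fenvand is on standard time at UTC+09:00.
09:00 UTC + 9h = 18:00 Fenvand.

18:00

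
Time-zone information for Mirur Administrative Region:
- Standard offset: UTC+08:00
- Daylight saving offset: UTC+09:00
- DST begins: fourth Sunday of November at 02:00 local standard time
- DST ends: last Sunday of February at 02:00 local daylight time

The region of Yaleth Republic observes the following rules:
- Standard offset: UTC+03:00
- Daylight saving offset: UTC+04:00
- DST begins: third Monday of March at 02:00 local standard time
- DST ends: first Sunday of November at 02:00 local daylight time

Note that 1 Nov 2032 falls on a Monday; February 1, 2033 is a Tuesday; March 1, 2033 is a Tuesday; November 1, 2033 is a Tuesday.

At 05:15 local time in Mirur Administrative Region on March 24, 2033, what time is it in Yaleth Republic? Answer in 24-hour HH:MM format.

1 November 2032 is a Monday, so the first Sunday is November 7 and the fourth is November 28.
1 February 2033 is a Tuesday, so Sundays fall on 6, 13, 20, 27; the last is February 27.
Daylight saving runs 28 November 2032 – 27 February 2033; March 24, 2033 is outside that window, so Mirur Administrative Region is on standard time at UTC+08:00.
05:15 Mirur Administrative Region − 8h = 21:15 UTC (rolling into the previous day, 23 March 2033).
1 March 2033 is a Tuesday, so the first Monday is March 7 and the third is March 21.
1 November 2033 is a Tuesday, so the first Sunday is November 6.
At the standard offset (UTC+03:00), 21:15 UTC + 3h = 00:15 Yaleth Republic standard time (rolling into the next day, 24 March 2033).
The standard-time date in Yaleth Republic, March 24, 2033, lies within the daylight-saving period (21 March – 6 November), so Yaleth Republic is on daylight time, UTC+04:00.
21:15 UTC + 4h = 01:15 Yaleth Republic (rolling into the next day, 24 March 2033).

01:15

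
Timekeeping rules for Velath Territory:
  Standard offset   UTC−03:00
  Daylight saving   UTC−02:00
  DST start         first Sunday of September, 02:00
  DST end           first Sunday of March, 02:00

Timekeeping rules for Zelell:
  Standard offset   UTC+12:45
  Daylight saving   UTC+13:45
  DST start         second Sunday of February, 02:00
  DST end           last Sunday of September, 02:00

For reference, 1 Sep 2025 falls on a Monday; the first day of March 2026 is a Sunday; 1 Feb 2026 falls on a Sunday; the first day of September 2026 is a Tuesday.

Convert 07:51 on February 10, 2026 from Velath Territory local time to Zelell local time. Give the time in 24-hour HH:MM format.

1 September 2025 is a Monday, so the first Sunday is September 7.
1 March 2026 is a Sunday, so the first Sunday is March 1.
February 10, 2026 lies within the daylight-saving period (7 September 2025 – 1 March 2026), so Velath Territory is on daylight time, UTC−02:00.
07:51 Velath Territory + 2h = 09:51 UTC.
1 February 2026 is a Sunday, so the first Sunday is February 1 and the second is February 8.
1 September 2026 is a Tuesday, so Sundays fall on 6, 13, 20, 27; the last is September 27.
At the standard offset (UTC+12:45), 09:51 UTC + 12h45m = 22:36 Zelell standard time.
The standard-time date in Zelell, February 10, 2026, falls between 8 February and 27 September, so daylight saving is in effect and Zelell is at UTC+13:45.
09:51 UTC + 13h45m = 23:36 Zelell.

23:36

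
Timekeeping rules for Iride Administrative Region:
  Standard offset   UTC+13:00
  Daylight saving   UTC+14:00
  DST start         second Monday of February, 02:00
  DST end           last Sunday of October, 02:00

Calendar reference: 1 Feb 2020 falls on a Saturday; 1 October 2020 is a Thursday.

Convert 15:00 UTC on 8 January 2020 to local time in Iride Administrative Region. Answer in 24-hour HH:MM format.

04:00

1 February 2020 is a Saturday, so the first Monday is February 3 and the second is February 10.
1 October 2020 is a Thursday, so Sundays fall on 4, 11, 18, 25; the last is October 25.
At the standard offset (UTC+13:00), 15:00 UTC + 13h = 04:00 Iride Administrative Region standard time (rolling into the next day, 9 January 2020).
Daylight saving runs 10 February – 25 October; the standard-time date in Iride Administrative Region, 9 January 2020, is outside that window, so Iride Administrative Region is on standard time at UTC+13:00.
15:00 UTC + 13h = 04:00 local (rolling into the next day, 9 January 2020).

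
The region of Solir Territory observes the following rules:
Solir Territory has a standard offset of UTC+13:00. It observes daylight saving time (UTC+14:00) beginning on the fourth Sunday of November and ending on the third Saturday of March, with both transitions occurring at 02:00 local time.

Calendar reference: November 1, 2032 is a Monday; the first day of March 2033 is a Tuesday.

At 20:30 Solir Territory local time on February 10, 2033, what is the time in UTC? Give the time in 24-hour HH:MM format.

06:30

1 November 2032 is a Monday, so the first Sunday is November 7 and the fourth is November 28.
1 March 2033 is a Tuesday, so the first Saturday is March 5 and the third is March 19.
Daylight saving runs 28 November 2032 – 19 March 2033; February 10, 2033 is inside that window, so Solir Territory is at UTC+14:00.
20:30 local − 14h = 06:30 UTC.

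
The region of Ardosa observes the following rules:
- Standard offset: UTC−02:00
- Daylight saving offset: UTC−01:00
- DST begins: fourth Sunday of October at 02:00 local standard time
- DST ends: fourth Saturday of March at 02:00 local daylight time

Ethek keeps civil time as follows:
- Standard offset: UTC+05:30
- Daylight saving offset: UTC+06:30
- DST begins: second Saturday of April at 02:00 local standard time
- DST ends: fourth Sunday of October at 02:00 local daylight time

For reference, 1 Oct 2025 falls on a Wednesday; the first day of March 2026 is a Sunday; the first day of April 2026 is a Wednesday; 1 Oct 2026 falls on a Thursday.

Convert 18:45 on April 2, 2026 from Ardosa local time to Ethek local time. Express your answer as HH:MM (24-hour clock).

02:15

1 October 2025 is a Wednesday, so the first Sunday is October 5 and the fourth is October 26.
1 March 2026 is a Sunday, so the first Saturday is March 7 and the fourth is March 28.
Daylight saving runs 26 October 2025 – 28 March 2026; April 2, 2026 is outside that window, so Ardosa is on standard time at UTC−02:00.
18:45 Ardosa + 2h = 20:45 UTC.
1 April 2026 is a Wednesday, so the first Saturday is April 4 and the second is April 11.
1 October 2026 is a Thursday, so the first Sunday is October 4 and the fourth is October 25.
At the standard offset (UTC+05:30), 20:45 UTC + 5h30m = 02:15 Ethek standard time (rolling into the next day, 3 April 2026).
Daylight saving runs 11 April – 25 October; the standard-time date in Ethek, April 3, 2026, is outside that window, so Ethek is on standard time at UTC+05:30.
20:45 UTC + 5h30m = 02:15 Ethek (rolling into the next day, 3 April 2026).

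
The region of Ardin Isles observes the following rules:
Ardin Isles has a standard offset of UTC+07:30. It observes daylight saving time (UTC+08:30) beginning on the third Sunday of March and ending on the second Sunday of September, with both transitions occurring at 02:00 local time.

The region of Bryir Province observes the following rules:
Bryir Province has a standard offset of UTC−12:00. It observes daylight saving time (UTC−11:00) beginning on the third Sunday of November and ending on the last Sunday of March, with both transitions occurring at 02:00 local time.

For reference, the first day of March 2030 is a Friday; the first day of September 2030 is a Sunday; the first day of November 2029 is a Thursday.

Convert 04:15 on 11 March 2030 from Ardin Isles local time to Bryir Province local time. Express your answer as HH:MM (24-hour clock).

1 March 2030 is a Friday, so the first Sunday is March 3 and the third is March 17.
1 September 2030 is a Sunday, so the first Sunday is September 1 and the second is September 8.
Daylight saving runs 17 March – 8 September; 11 March 2030 is outside that window, so Ardin Isles is on standard time at UTC+07:30.
04:15 Ardin Isles − 7h30m = 20:45 UTC (rolling into the previous day, 10 March 2030).
1 November 2029 is a Thursday, so the first Sunday is November 4 and the third is November 18.
1 March 2030 is a Friday, so Sundays fall on 3, 10, 17, 24, 31; the last is March 31.
At the standard offset (UTC−12:00), 20:45 UTC − 12h = 08:45 Bryir Province standard time.
The standard-time date in Bryir Province, 10 March 2030, lies within the daylight-saving period (18 November 2029 – 31 March 2030), so Bryir Province is on daylight time, UTC−11:00.
20:45 UTC − 11h = 09:45 Bryir Province.

09:45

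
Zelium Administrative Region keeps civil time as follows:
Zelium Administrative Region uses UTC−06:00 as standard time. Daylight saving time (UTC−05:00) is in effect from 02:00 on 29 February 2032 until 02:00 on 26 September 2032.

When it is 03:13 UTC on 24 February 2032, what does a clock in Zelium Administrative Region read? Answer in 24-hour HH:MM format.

21:13

At the standard offset (UTC−06:00), 03:13 UTC − 6h = 21:13 Zelium Administrative Region standard time (rolling into the previous day, 23 February 2032).
The standard-time date in Zelium Administrative Region, 23 February 2032, is outside the daylight-saving period (29 February – 26 September), so Zelium Administrative Region is on standard time, UTC−06:00.
03:13 UTC − 6h = 21:13 local (rolling into the previous day, 23 February 2032).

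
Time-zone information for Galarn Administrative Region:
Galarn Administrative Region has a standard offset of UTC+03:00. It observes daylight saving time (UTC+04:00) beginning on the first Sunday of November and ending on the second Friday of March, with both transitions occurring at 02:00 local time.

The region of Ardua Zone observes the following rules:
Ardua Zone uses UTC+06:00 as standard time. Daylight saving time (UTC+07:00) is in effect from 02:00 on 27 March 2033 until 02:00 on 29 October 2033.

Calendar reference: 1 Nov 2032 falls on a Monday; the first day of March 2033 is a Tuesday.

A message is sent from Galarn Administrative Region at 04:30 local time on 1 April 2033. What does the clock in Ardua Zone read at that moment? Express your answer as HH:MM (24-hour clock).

1 November 2032 is a Monday, so the first Sunday is November 7.
1 March 2033 is a Tuesday, so the first Friday is March 4 and the second is March 11.
1 April 2033 is outside the daylight-saving period (7 November 2032 – 11 March 2033), so Galarn Administrative Region is on standard time, UTC+03:00.
04:30 Galarn Administrative Region − 3h = 01:30 UTC.
At the standard offset (UTC+06:00), 01:30 UTC + 6h = 07:30 Ardua Zone standard time.
The standard-time date in Ardua Zone, 1 April 2033, lies within the daylight-saving period (27 March – 29 October), so Ardua Zone is on daylight time, UTC+07:00.
01:30 UTC + 7h = 08:30 Ardua Zone.

08:30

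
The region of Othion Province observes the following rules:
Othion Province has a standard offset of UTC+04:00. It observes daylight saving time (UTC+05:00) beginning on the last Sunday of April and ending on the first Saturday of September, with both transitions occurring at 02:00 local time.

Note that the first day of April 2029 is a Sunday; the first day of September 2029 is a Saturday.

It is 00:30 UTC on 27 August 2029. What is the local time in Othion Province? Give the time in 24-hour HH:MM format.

1 April 2029 is a Sunday, so Sundays fall on 1, 8, 15, 22, 29; the last is April 29.
1 September 2029 is a Saturday, so the first Saturday is September 1.
At the standard offset (UTC+04:00), 00:30 UTC + 4h = 04:30 Othion Province standard time.
The standard-time date in Othion Province, 27 August 2029, falls between 29 April and 1 September, so daylight saving is in effect and Othion Province is at UTC+05:00.
00:30 UTC + 5h = 05:30 local.

05:30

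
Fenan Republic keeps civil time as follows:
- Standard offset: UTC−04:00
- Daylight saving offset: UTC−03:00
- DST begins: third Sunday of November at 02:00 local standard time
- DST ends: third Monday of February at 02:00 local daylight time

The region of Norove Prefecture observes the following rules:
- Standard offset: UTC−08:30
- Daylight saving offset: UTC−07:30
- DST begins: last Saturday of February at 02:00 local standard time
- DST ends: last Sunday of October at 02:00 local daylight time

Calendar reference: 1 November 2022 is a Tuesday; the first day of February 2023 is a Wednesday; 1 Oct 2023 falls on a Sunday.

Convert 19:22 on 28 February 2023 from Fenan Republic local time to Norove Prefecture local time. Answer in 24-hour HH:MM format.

15:52

1 November 2022 is a Tuesday, so the first Sunday is November 6 and the third is November 20.
1 February 2023 is a Wednesday, so the first Monday is February 6 and the third is February 20.
Daylight saving runs 20 November 2022 – 20 February 2023; 28 February 2023 is outside that window, so Fenan Republic is on standard time at UTC−04:00.
19:22 Fenan Republic + 4h = 23:22 UTC.
1 February 2023 is a Wednesday, so Saturdays fall on 4, 11, 18, 25; the last is February 25.
1 October 2023 is a Sunday, so Sundays fall on 1, 8, 15, 22, 29; the last is October 29.
At the standard offset (UTC−08:30), 23:22 UTC − 8h30m = 14:52 Norove Prefecture standard time.
Daylight saving runs 25 February – 29 October; the standard-time date in Norove Prefecture, 28 February 2023, is inside that window, so Norove Prefecture is at UTC−07:30.
23:22 UTC − 7h30m = 15:52 Norove Prefecture.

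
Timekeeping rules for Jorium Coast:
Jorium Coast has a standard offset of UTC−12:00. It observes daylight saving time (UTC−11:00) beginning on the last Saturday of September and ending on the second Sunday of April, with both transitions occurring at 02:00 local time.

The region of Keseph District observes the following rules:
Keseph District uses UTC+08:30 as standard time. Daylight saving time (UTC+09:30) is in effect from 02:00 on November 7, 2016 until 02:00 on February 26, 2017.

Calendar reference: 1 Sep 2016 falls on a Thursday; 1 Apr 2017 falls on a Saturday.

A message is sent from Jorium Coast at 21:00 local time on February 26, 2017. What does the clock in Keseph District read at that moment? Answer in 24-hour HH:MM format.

1 September 2016 is a Thursday, so Saturdays fall on 3, 10, 17, 24; the last is September 24.
1 April 2017 is a Saturday, so the first Sunday is April 2 and the second is April 9.
February 26, 2017 falls between 24 September 2016 and 9 April 2017, so daylight saving is in effect and Jorium Coast is at UTC−11:00.
21:00 Jorium Coast + 11h = 08:00 UTC (rolling into the next day, 27 February 2017).
At the standard offset (UTC+08:30), 08:00 UTC + 8h30m = 16:30 Keseph District standard time.
The standard-time date in Keseph District, February 27, 2017, does not fall between 7 November 2016 and 26 February 2017, so daylight saving is not in effect and Keseph District is at UTC+08:30.
08:00 UTC + 8h30m = 16:30 Keseph District.

16:30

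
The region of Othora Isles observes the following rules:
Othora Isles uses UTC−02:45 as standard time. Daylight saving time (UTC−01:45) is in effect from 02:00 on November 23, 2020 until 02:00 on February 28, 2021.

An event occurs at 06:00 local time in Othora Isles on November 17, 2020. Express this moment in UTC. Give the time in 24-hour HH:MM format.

08:45

November 17, 2020 is outside the daylight-saving period (23 November 2020 – 28 February 2021), so Othora Isles is on standard time, UTC−02:45.
06:00 local + 2h45m = 08:45 UTC.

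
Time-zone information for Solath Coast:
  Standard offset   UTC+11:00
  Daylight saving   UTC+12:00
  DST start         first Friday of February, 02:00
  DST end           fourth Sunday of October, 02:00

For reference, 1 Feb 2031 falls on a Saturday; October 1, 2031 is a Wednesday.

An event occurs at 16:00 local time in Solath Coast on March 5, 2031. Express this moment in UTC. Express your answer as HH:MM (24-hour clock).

1 February 2031 is a Saturday, so the first Friday is February 7.
1 October 2031 is a Wednesday, so the first Sunday is October 5 and the fourth is October 26.
March 5, 2031 lies within the daylight-saving period (7 February – 26 October), so Solath Coast is on daylight time, UTC+12:00.
16:00 local − 12h = 04:00 UTC.

04:00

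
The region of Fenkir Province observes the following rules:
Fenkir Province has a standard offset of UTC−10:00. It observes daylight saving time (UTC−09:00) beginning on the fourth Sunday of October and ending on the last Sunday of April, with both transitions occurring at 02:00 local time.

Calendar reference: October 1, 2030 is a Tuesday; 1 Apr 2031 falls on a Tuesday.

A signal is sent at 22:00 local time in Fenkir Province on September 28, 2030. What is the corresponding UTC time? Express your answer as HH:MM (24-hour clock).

08:00

1 October 2030 is a Tuesday, so the first Sunday is October 6 and the fourth is October 27.
1 April 2031 is a Tuesday, so Sundays fall on 6, 13, 20, 27; the last is April 27.
September 28, 2030 is outside the daylight-saving period (27 October 2030 – 27 April 2031), so Fenkir Province is on standard time, UTC−10:00.
22:00 local + 10h = 08:00 UTC (rolling into the next day, 29 September 2030).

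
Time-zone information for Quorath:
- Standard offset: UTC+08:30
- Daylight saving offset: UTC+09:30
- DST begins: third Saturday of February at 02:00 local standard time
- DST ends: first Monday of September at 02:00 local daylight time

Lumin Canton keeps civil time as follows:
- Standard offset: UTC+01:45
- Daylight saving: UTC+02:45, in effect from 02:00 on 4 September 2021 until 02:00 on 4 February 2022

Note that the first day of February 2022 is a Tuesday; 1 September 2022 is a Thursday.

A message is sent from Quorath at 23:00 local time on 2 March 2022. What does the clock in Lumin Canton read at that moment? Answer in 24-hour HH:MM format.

1 February 2022 is a Tuesday, so the first Saturday is February 5 and the third is February 19.
1 September 2022 is a Thursday, so the first Monday is September 5.
2 March 2022 lies within the daylight-saving period (19 February – 5 September), so Quorath is on daylight time, UTC+09:30.
23:00 Quorath − 9h30m = 13:30 UTC.
At the standard offset (UTC+01:45), 13:30 UTC + 1h45m = 15:15 Lumin Canton standard time.
The standard-time date in Lumin Canton, 2 March 2022, is outside the daylight-saving period (4 September 2021 – 4 February 2022), so Lumin Canton is on standard time, UTC+01:45.
13:30 UTC + 1h45m = 15:15 Lumin Canton.

15:15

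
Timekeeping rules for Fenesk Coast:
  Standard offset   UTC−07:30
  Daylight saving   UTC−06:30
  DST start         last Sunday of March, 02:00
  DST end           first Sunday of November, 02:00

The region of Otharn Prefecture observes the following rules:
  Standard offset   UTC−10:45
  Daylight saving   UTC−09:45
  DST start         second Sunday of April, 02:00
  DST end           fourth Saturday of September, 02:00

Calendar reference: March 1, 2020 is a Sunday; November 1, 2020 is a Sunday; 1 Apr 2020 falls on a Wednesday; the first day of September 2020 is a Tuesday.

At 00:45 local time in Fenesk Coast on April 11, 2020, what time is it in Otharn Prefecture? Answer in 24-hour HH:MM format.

1 March 2020 is a Sunday, so Sundays fall on 1, 8, 15, 22, 29; the last is March 29.
1 November 2020 is a Sunday, so the first Sunday is November 1.
April 11, 2020 lies within the daylight-saving period (29 March – 1 November), so Fenesk Coast is on daylight time, UTC−06:30.
00:45 Fenesk Coast + 6h30m = 07:15 UTC.
1 April 2020 is a Wednesday, so the first Sunday is April 5 and the second is April 12.
1 September 2020 is a Tuesday, so the first Saturday is September 5 and the fourth is September 26.
At the standard offset (UTC−10:45), 07:15 UTC − 10h45m = 20:30 Otharn Prefecture standard time (rolling into the previous day, 10 April 2020).
The standard-time date in Otharn Prefecture, April 10, 2020, is outside the daylight-saving period (12 April – 26 September), so Otharn Prefecture is on standard time, UTC−10:45.
07:15 UTC − 10h45m = 20:30 Otharn Prefecture (rolling into the previous day, 10 April 2020).

20:30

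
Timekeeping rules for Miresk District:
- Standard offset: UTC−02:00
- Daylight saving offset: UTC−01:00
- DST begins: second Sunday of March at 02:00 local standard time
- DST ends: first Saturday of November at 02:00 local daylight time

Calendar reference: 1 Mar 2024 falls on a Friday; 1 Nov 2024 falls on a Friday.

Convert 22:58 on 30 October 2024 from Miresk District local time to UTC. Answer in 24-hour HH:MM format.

23:58

1 March 2024 is a Friday, so the first Sunday is March 3 and the second is March 10.
1 November 2024 is a Friday, so the first Saturday is November 2.
Daylight saving runs 10 March – 2 November; 30 October 2024 is inside that window, so Miresk District is at UTC−01:00.
22:58 local + 1h = 23:58 UTC.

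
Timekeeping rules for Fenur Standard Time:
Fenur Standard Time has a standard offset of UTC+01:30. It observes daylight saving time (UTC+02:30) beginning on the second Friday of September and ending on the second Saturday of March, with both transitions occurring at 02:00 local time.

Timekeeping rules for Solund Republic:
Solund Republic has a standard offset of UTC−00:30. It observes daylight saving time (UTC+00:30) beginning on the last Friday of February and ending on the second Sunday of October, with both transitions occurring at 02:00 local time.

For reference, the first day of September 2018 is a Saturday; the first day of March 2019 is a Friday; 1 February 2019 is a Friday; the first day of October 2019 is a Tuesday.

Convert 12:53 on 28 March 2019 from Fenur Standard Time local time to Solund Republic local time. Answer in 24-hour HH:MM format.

1 September 2018 is a Saturday, so the first Friday is September 7 and the second is September 14.
1 March 2019 is a Friday, so the first Saturday is March 2 and the second is March 9.
28 March 2019 is outside the daylight-saving period (14 September 2018 – 9 March 2019), so Fenur Standard Time is on standard time, UTC+01:30.
12:53 Fenur Standard Time − 1h30m = 11:23 UTC.
1 February 2019 is a Friday, so Fridays fall on 1, 8, 15, 22; the last is February 22.
1 October 2019 is a Tuesday, so the first Sunday is October 6 and the second is October 13.
At the standard offset (UTC−00:30), 11:23 UTC − 0h30m = 10:53 Solund Republic standard time.
The standard-time date in Solund Republic, 28 March 2019, falls between 22 February and 13 October, so daylight saving is in effect and Solund Republic is at UTC+00:30.
11:23 UTC + 0h30m = 11:53 Solund Republic.

11:53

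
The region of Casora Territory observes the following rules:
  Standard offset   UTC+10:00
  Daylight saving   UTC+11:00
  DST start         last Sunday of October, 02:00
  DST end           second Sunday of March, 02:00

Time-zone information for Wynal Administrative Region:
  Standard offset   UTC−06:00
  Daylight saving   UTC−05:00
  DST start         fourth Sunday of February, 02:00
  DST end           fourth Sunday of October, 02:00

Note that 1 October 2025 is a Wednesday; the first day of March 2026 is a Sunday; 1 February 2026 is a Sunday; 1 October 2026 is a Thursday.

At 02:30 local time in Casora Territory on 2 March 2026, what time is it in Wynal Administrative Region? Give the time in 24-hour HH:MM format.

10:30

1 October 2025 is a Wednesday, so Sundays fall on 5, 12, 19, 26; the last is October 26.
1 March 2026 is a Sunday, so the first Sunday is March 1 and the second is March 8.
Daylight saving runs 26 October 2025 – 8 March 2026; 2 March 2026 is inside that window, so Casora Territory is at UTC+11:00.
02:30 Casora Territory − 11h = 15:30 UTC (rolling into the previous day, 1 March 2026).
1 February 2026 is a Sunday, so the first Sunday is February 1 and the fourth is February 22.
1 October 2026 is a Thursday, so the first Sunday is October 4 and the fourth is October 25.
At the standard offset (UTC−06:00), 15:30 UTC − 6h = 09:30 Wynal Administrative Region standard time.
Daylight saving runs 22 February – 25 October; the standard-time date in Wynal Administrative Region, 1 March 2026, is inside that window, so Wynal Administrative Region is at UTC−05:00.
15:30 UTC − 5h = 10:30 Wynal Administrative Region.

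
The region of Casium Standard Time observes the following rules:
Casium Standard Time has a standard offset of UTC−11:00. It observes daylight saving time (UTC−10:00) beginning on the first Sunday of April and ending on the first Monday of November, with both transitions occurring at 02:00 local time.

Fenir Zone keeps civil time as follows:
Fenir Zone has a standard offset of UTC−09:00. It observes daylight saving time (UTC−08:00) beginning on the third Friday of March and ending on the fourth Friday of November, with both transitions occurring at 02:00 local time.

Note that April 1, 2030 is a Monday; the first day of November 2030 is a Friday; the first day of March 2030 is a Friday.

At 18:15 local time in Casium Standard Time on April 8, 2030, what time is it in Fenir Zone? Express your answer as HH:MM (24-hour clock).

1 April 2030 is a Monday, so the first Sunday is April 7.
1 November 2030 is a Friday, so the first Monday is November 4.
April 8, 2030 lies within the daylight-saving period (7 April – 4 November), so Casium Standard Time is on daylight time, UTC−10:00.
18:15 Casium Standard Time + 10h = 04:15 UTC (rolling into the next day, 9 April 2030).
1 March 2030 is a Friday, so the first Friday is March 1 and the third is March 15.
1 November 2030 is a Friday, so the first Friday is November 1 and the fourth is November 22.
At the standard offset (UTC−09:00), 04:15 UTC − 9h = 19:15 Fenir Zone standard time (rolling into the previous day, 8 April 2030).
The standard-time date in Fenir Zone, April 8, 2030, lies within the daylight-saving period (15 March – 22 November), so Fenir Zone is on daylight time, UTC−08:00.
04:15 UTC − 8h = 20:15 Fenir Zone (rolling into the previous day, 8 April 2030).

20:15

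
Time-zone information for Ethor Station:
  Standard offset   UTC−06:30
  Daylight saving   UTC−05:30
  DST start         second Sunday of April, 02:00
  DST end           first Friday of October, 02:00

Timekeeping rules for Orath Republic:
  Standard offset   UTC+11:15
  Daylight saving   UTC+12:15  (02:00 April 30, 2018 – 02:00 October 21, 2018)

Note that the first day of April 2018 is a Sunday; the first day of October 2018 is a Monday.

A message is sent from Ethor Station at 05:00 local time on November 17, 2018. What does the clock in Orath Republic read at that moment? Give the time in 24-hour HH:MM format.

1 April 2018 is a Sunday, so the first Sunday is April 1 and the second is April 8.
1 October 2018 is a Monday, so the first Friday is October 5.
November 17, 2018 does not fall between 8 April and 5 October, so daylight saving is not in effect and Ethor Station is at UTC−06:30.
05:00 Ethor Station + 6h30m = 11:30 UTC.
At the standard offset (UTC+11:15), 11:30 UTC + 11h15m = 22:45 Orath Republic standard time.
The standard-time date in Orath Republic, November 17, 2018, does not fall between 30 April and 21 October, so daylight saving is not in effect and Orath Republic is at UTC+11:15.
11:30 UTC + 11h15m = 22:45 Orath Republic.

22:45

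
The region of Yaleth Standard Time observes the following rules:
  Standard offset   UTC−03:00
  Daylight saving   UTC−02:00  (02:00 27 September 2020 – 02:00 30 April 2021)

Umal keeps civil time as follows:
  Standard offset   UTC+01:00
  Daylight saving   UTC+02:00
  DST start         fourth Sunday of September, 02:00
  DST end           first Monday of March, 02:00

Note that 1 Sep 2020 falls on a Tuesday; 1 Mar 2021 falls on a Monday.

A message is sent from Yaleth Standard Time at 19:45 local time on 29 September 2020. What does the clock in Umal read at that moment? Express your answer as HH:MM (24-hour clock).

23:45

29 September 2020 falls between 27 September 2020 and 30 April 2021, so daylight saving is in effect and Yaleth Standard Time is at UTC−02:00.
19:45 Yaleth Standard Time + 2h = 21:45 UTC.
1 September 2020 is a Tuesday, so the first Sunday is September 6 and the fourth is September 27.
1 March 2021 is a Monday, so the first Monday is March 1.
At the standard offset (UTC+01:00), 21:45 UTC + 1h = 22:45 Umal standard time.
The standard-time date in Umal, 29 September 2020, lies within the daylight-saving period (27 September 2020 – 1 March 2021), so Umal is on daylight time, UTC+02:00.
21:45 UTC + 2h = 23:45 Umal.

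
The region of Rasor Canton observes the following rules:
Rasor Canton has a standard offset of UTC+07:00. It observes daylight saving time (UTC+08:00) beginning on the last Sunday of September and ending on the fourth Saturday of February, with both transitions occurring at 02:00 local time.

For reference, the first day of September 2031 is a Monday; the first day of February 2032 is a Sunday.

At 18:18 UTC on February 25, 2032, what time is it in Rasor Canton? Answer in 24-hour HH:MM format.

1 September 2031 is a Monday, so Sundays fall on 7, 14, 21, 28; the last is September 28.
1 February 2032 is a Sunday, so the first Saturday is February 7 and the fourth is February 28.
At the standard offset (UTC+07:00), 18:18 UTC + 7h = 01:18 Rasor Canton standard time (rolling into the next day, 26 February 2032).
The standard-time date in Rasor Canton, February 26, 2032, lies within the daylight-saving period (28 September 2031 – 28 February 2032), so Rasor Canton is on daylight time, UTC+08:00.
18:18 UTC + 8h = 02:18 local (rolling into the next day, 26 February 2032).

02:18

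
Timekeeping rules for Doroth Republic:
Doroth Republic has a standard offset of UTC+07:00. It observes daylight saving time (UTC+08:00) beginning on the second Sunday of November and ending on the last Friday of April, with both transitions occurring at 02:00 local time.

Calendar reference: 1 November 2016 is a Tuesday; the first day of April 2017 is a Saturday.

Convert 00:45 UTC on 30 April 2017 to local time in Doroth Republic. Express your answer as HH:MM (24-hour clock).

1 November 2016 is a Tuesday, so the first Sunday is November 6 and the second is November 13.
1 April 2017 is a Saturday, so Fridays fall on 7, 14, 21, 28; the last is April 28.
At the standard offset (UTC+07:00), 00:45 UTC + 7h = 07:45 Doroth Republic standard time.
The standard-time date in Doroth Republic, 30 April 2017, does not fall between 13 November 2016 and 28 April 2017, so daylight saving is not in effect and Doroth Republic is at UTC+07:00.
00:45 UTC + 7h = 07:45 local.

07:45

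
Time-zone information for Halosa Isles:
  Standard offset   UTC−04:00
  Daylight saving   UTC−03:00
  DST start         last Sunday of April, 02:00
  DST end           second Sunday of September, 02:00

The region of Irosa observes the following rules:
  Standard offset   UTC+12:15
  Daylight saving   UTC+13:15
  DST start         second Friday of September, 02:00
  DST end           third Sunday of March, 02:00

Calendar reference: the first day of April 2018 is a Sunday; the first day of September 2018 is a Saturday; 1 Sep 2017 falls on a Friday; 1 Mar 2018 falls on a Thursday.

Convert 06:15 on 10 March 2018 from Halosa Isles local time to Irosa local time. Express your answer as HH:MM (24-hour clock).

23:30

1 April 2018 is a Sunday, so Sundays fall on 1, 8, 15, 22, 29; the last is April 29.
1 September 2018 is a Saturday, so the first Sunday is September 2 and the second is September 9.
10 March 2018 is outside the daylight-saving period (29 April – 9 September), so Halosa Isles is on standard time, UTC−04:00.
06:15 Halosa Isles + 4h = 10:15 UTC.
1 September 2017 is a Friday, so the first Friday is September 1 and the second is September 8.
1 March 2018 is a Thursday, so the first Sunday is March 4 and the third is March 18.
At the standard offset (UTC+12:15), 10:15 UTC + 12h15m = 22:30 Irosa standard time.
The standard-time date in Irosa, 10 March 2018, lies within the daylight-saving period (8 September 2017 – 18 March 2018), so Irosa is on daylight time, UTC+13:15.
10:15 UTC + 13h15m = 23:30 Irosa.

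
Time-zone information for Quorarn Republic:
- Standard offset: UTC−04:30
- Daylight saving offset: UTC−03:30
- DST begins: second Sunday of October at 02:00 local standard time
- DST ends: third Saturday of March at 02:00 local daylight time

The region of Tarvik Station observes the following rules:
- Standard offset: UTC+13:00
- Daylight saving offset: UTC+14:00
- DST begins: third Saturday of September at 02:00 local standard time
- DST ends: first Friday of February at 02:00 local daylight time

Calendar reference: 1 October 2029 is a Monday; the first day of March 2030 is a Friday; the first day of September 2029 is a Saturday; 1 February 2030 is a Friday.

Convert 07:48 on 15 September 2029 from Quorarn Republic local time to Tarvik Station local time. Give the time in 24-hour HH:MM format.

1 October 2029 is a Monday, so the first Sunday is October 7 and the second is October 14.
1 March 2030 is a Friday, so the first Saturday is March 2 and the third is March 16.
Daylight saving runs 14 October 2029 – 16 March 2030; 15 September 2029 is outside that window, so Quorarn Republic is on standard time at UTC−04:30.
07:48 Quorarn Republic + 4h30m = 12:18 UTC.
1 September 2029 is a Saturday, so the first Saturday is September 1 and the third is September 15.
1 February 2030 is a Friday, so the first Friday is February 1.
At the standard offset (UTC+13:00), 12:18 UTC + 13h = 01:18 Tarvik Station standard time (rolling into the next day, 16 September 2029).
The standard-time date in Tarvik Station, 16 September 2029, lies within the daylight-saving period (15 September 2029 – 1 February 2030), so Tarvik Station is on daylight time, UTC+14:00.
12:18 UTC + 14h = 02:18 Tarvik Station (rolling into the next day, 16 September 2029).

02:18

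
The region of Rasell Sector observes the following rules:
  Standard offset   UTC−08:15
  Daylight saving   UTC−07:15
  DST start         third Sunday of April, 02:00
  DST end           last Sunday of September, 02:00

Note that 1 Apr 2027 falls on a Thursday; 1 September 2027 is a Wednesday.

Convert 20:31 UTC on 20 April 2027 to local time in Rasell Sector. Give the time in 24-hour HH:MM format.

13:16

1 April 2027 is a Thursday, so the first Sunday is April 4 and the third is April 18.
1 September 2027 is a Wednesday, so Sundays fall on 5, 12, 19, 26; the last is September 26.
At the standard offset (UTC−08:15), 20:31 UTC − 8h15m = 12:16 Rasell Sector standard time.
The standard-time date in Rasell Sector, 20 April 2027, falls between 18 April and 26 September, so daylight saving is in effect and Rasell Sector is at UTC−07:15.
20:31 UTC − 7h15m = 13:16 local.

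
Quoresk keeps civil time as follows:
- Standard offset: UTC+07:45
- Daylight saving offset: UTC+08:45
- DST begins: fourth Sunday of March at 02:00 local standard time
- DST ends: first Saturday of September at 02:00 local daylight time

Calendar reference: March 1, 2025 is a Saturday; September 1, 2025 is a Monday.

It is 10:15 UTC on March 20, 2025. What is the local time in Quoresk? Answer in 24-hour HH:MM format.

1 March 2025 is a Saturday, so the first Sunday is March 2 and the fourth is March 23.
1 September 2025 is a Monday, so the first Saturday is September 6.
At the standard offset (UTC+07:45), 10:15 UTC + 7h45m = 18:00 Quoresk standard time.
The standard-time date in Quoresk, March 20, 2025, is outside the daylight-saving period (23 March – 6 September), so Quoresk is on standard time, UTC+07:45.
10:15 UTC + 7h45m = 18:00 local.

18:00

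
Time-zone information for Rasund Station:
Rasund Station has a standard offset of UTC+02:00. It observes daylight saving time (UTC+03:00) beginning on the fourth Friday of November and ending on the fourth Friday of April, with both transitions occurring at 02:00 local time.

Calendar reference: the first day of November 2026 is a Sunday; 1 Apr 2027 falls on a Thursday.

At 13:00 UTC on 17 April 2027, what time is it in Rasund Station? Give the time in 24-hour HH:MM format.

1 November 2026 is a Sunday, so the first Friday is November 6 and the fourth is November 27.
1 April 2027 is a Thursday, so the first Friday is April 2 and the fourth is April 23.
At the standard offset (UTC+02:00), 13:00 UTC + 2h = 15:00 Rasund Station standard time.
Daylight saving runs 27 November 2026 – 23 April 2027; the standard-time date in Rasund Station, 17 April 2027, is inside that window, so Rasund Station is at UTC+03:00.
13:00 UTC + 3h = 16:00 local.

16:00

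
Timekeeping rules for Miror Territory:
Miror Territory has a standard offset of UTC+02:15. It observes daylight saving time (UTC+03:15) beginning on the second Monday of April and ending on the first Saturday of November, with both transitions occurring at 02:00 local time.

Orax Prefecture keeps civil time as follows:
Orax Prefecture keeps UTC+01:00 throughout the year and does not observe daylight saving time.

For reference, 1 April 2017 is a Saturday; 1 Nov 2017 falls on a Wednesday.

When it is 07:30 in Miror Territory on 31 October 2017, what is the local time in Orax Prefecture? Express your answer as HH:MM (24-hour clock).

1 April 2017 is a Saturday, so the first Monday is April 3 and the second is April 10.
1 November 2017 is a Wednesday, so the first Saturday is November 4.
Daylight saving runs 10 April – 4 November; 31 October 2017 is inside that window, so Miror Territory is at UTC+03:15.
07:30 Miror Territory − 3h15m = 04:15 UTC.
Orax Prefecture has no daylight saving, so its offset is UTC+01:00 year-round.
04:15 UTC + 1h = 05:15 Orax Prefecture.

05:15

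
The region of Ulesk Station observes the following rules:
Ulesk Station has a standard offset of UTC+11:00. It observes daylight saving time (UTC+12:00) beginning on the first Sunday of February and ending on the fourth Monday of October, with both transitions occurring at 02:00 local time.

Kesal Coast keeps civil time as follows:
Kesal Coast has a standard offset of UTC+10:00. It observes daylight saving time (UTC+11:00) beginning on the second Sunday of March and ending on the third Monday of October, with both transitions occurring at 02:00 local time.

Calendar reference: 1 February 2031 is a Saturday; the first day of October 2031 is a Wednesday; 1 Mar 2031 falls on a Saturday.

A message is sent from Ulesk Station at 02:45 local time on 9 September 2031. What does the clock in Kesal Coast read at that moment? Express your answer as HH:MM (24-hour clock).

1 February 2031 is a Saturday, so the first Sunday is February 2.
1 October 2031 is a Wednesday, so the first Monday is October 6 and the fourth is October 27.
Daylight saving runs 2 February – 27 October; 9 September 2031 is inside that window, so Ulesk Station is at UTC+12:00.
02:45 Ulesk Station − 12h = 14:45 UTC (rolling into the previous day, 8 September 2031).
1 March 2031 is a Saturday, so the first Sunday is March 2 and the second is March 9.
1 October 2031 is a Wednesday, so the first Monday is October 6 and the third is October 20.
At the standard offset (UTC+10:00), 14:45 UTC + 10h = 00:45 Kesal Coast standard time (rolling into the next day, 9 September 2031).
The standard-time date in Kesal Coast, 9 September 2031, lies within the daylight-saving period (9 March – 20 October), so Kesal Coast is on daylight time, UTC+11:00.
14:45 UTC + 11h = 01:45 Kesal Coast (rolling into the next day, 9 September 2031).

01:45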